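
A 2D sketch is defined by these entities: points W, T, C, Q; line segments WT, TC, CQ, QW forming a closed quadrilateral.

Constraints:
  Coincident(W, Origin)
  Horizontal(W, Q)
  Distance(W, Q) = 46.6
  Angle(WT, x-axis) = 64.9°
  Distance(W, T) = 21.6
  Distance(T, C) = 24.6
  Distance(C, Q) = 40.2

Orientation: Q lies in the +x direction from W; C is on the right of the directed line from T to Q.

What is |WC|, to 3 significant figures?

8.31

W is at the origin; W and Q share the same y with |WQ| = 46.6 and Q in +x, so Q = (46.6, 0). WT runs at 64.9° with |WT| = 21.6, so T = (9.16, 19.6). C is determined by |TC| = 24.6 and |CQ| = 40.2 together: it lies at the intersection of circle(T, 24.6) and circle(Q, 40.2). With |TQ| = 42.2, the foot of the radical line on TQ is 9.15 from T and the perpendicular offset is √(24.6² − 9.15²) = 22.8. Taking the right-of-TQ solution: C = (6.70, -4.92).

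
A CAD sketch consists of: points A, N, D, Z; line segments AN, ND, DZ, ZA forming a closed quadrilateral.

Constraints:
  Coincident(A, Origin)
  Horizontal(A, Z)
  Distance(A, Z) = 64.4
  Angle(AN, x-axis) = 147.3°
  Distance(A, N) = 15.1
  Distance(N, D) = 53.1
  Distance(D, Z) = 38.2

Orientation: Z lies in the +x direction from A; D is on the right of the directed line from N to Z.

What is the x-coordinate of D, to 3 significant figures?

32.1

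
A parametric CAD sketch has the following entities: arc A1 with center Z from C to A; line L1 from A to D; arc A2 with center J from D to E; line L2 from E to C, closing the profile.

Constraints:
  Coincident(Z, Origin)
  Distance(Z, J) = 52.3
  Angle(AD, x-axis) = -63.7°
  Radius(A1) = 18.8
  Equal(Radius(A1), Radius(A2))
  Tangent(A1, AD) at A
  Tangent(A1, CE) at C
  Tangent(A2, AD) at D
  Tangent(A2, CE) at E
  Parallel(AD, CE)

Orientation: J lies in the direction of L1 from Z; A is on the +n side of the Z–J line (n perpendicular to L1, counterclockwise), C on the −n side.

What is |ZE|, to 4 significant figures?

55.58

The slot axis is L1's direction at -63.7°, so u = (cos -63.7°, sin -63.7°) = (0.4431, -0.8965) and n = (−sin -63.7°, cos -63.7°) = (0.8965, 0.4431). Z is at the origin and J lies 52.3 along u from Z, so J = 52.3·u = (23.17, -46.89). Tangency of A1 to both parallel lines with radius 18.8 puts A and C at Z ± 18.8·n: A = (16.85, 8.330), C = (-16.85, -8.330). Equal radii place D and E the same way about J: D = J + 18.8·n = (40.03, -38.56), E = J − 18.8·n = (6.319, -55.22). Then |ZE| = |E − Z| = 55.58.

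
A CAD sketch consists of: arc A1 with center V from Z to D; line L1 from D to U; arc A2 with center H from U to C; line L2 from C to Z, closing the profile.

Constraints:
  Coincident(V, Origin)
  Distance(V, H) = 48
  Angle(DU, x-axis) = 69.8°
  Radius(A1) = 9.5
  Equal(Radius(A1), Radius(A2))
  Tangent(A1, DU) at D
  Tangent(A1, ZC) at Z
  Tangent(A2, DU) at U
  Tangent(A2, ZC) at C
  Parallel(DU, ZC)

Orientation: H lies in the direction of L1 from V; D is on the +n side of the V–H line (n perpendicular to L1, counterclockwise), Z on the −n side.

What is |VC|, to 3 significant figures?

48.9

The slot axis is L1's direction at 69.8°, so u = (cos 69.8°, sin 69.8°) = (0.345, 0.938) and n = (−sin 69.8°, cos 69.8°) = (-0.938, 0.345). V is at the origin and H lies 48.0 along u from V, so H = 48.0·u = (16.6, 45.0). Tangency of A1 to both parallel lines with radius 9.5 puts D and Z at V ± 9.5·n: D = (-8.92, 3.28), Z = (8.92, -3.28). Equal radii place U and C the same way about H: U = H + 9.5·n = (7.66, 48.3), C = H − 9.5·n = (25.5, 41.8). Then |VC| = |C − V| = 48.9.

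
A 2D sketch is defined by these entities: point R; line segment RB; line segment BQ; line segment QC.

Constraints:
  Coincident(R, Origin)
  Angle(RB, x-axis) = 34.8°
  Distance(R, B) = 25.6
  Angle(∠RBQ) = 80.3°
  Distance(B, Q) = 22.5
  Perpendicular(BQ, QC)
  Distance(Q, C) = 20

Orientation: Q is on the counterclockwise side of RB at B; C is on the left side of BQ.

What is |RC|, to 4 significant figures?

18.92

∠RBQ = 80.3°, so BQ runs at 34.8° + (180° − 80.3°) = 134.5° from the x-axis; with |BQ| = 22.5, Q = B + 22.5·(cos 134.5°, sin 134.5°) = (5.251, 30.66). The perpendicularity gives QC at right angles to BQ; with |QC| = 20.0 on the left of BQ, C = Q + 20.0·(-0.7133, -0.7009) = (-9.014, 16.64). Then |RC| = |C − R| = 18.92.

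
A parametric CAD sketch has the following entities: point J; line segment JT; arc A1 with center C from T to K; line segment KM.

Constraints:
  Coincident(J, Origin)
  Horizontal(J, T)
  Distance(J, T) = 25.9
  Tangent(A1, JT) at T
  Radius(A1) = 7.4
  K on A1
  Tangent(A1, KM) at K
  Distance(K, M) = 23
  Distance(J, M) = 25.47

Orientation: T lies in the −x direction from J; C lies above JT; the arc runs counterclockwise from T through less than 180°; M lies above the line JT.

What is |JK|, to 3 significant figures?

19.8

J is at the origin; JT is horizontal with |JT| = 25.9 and T on the −x side, so T = (-25.9, 0.00). Since A1 is tangent to JT there, CT ⟂ JT, so C = T + (0, 7.4) = (-25.9, 7.40). Since CK ⟂ KM (tangency), |CM| = √(7.4² + 23.0²) = 24.2 regardless of where K sits on A1. So M lies on both circle(J, 25.47) and circle(C, 24.2); the above-JT intersection is M = (-8.39, 24.0). K is the foot of the tangent from M: K = (-19.4, 3.86).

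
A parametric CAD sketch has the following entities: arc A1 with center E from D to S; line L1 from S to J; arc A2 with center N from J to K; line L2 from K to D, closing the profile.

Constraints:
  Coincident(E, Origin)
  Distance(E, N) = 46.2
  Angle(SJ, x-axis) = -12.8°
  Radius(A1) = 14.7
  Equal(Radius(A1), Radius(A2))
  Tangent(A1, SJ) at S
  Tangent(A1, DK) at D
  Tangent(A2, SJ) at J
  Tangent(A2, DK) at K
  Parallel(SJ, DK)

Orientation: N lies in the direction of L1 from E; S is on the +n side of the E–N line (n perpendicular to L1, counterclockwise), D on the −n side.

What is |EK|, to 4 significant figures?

48.48

Tangency of A1 to both parallel lines with radius 14.7 puts S and D at E ± 14.7·n: S = (3.257, 14.33), D = (-3.257, -14.33). Equal radii place J and K the same way about N: J = N + 14.7·n = (48.31, 4.099), K = N − 14.7·n = (41.80, -24.57). Then |EK| = |K − E| = 48.48.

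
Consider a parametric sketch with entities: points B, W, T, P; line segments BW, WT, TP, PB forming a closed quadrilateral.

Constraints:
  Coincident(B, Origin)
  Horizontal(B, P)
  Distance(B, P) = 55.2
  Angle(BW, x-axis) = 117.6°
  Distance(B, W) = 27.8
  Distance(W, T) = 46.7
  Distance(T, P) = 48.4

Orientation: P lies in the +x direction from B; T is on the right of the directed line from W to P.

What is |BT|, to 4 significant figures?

18.92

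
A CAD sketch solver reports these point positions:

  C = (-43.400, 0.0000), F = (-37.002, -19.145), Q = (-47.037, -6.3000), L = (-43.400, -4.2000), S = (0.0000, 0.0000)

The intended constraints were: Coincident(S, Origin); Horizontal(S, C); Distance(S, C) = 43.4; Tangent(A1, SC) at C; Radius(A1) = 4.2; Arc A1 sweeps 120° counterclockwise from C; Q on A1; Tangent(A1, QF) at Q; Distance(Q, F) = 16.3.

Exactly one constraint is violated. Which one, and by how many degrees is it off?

Tangent(A1, QF) at Q — off by 8.00°.

S = (0.00, 0.00) ✓; S.y = 0.00, C.y = 0.00 ✓; |SC| = 43.40 ✓; ∠(LC, CS) = 90.00° ✓; |LC| = 4.200 ✓; bearing(L→Q) − bearing(L→C) = 120.0° ✓; |LQ| = 4.200 ✓; ∠(LQ, QF) = 82.00° ✗; |QF| = 16.30 ✓.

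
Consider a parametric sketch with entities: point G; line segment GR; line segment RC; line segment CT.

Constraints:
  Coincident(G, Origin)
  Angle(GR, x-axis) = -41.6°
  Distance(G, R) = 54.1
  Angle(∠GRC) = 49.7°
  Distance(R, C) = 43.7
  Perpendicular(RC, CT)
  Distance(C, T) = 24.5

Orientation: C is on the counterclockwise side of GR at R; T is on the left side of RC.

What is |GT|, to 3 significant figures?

18.9

∠GRC = 49.7°, so RC runs at -41.6° + (180° − 49.7°) = 88.7° from the x-axis; with |RC| = 43.7, C = R + 43.7·(cos 88.7°, sin 88.7°) = (41.4, 7.77). The perpendicularity gives CT at right angles to RC; with |CT| = 24.5 on the left of RC, T = C + 24.5·(-1.00, 0.0227) = (17.0, 8.33). Then |GT| = |T − G| = 18.9.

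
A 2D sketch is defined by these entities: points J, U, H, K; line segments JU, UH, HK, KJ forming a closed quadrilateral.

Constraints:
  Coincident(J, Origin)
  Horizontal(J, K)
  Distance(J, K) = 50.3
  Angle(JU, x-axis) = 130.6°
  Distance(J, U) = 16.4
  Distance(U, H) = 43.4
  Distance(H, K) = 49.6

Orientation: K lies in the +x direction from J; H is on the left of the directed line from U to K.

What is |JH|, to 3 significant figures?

46.5

Checks: J.y = 0.00, K.y = 0.00 ✓; |UH| = 43.40 ✓; |HK| = 49.60 ✓.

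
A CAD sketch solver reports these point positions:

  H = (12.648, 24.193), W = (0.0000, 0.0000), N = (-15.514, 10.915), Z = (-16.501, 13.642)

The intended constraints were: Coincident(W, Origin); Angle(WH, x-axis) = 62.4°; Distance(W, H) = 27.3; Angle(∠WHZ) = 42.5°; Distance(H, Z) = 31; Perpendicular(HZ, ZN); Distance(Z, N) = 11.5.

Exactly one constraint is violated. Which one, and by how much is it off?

Distance(Z, N) = 11.5 — off by 8.60.

W = (0.00, 0.00) ✓; WH at 62.40° ✓; |WH| = 27.30 ✓; ∠WHZ = 42.50° ✓; |HZ| = 31.00 ✓; ∠(HZ, ZN) = 90.00° ✓; |ZN| = 2.900 ✗.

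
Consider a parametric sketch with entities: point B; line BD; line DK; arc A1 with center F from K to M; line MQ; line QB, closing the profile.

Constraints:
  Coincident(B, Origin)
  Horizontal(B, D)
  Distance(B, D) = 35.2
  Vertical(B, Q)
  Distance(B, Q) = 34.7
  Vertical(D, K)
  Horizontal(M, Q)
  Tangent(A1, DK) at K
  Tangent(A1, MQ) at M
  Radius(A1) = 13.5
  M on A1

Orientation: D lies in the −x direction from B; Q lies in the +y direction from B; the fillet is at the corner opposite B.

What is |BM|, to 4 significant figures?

40.93

B is at the origin; BD is horizontal with |BD| = 35.2 and D on the −x side, so D = (-35.20, 0.000). BQ is vertical with |BQ| = 34.7 and Q on the +y side, so Q = (0.000, 34.70). The virtual corner opposite B is at (-35.20, 34.70). A1 meets DK tangentially, so FK is at right angles to DK and A1 meets MQ tangentially, so FM is at right angles to MQ, with radius 13.5, so the center F sits 13.5 in from both sides at F = (-21.70, 21.20). That places the tangent points at K = (-35.20, 21.20) on DK and M = (-21.70, 34.70) on MQ. Then |BM| = |M − B| = 40.93.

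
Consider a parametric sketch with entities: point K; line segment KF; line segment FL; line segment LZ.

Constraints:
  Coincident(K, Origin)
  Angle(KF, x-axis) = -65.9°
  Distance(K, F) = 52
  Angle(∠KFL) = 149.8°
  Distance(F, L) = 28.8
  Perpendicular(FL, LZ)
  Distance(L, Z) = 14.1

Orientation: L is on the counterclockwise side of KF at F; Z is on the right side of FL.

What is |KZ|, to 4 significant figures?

84.02

∠KFL = 149.8°, so FL runs at -65.9° + (180° − 149.8°) = -35.70° from the x-axis; with |FL| = 28.8, L = F + 28.8·(cos -35.70°, sin -35.70°) = (44.62, -64.27). FL ⟂ LZ; with |LZ| = 14.1 on the right of FL, Z = L + 14.1·(-0.5835, -0.8121) = (36.39, -75.72). Then |KZ| = |Z − K| = 84.02.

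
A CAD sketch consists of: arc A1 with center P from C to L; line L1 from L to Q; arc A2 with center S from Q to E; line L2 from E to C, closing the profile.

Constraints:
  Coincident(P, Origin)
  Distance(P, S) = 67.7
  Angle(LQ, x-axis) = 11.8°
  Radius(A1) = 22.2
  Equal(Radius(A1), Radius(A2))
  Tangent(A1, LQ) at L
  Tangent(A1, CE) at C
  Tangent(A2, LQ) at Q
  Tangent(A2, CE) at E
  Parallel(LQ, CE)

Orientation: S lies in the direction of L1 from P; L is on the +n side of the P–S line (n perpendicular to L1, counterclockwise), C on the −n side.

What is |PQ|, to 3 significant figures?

71.2

The slot axis is L1's direction at 11.8°, so u = (cos 11.8°, sin 11.8°) = (0.979, 0.204) and n = (−sin 11.8°, cos 11.8°) = (-0.204, 0.979). P is at the origin and S lies 67.7 along u from P, so S = 67.7·u = (66.3, 13.8). Tangency of A1 to both parallel lines with radius 22.2 puts L and C at P ± 22.2·n: L = (-4.54, 21.7), C = (4.54, -21.7). Equal radii place Q and E the same way about S: Q = S + 22.2·n = (61.7, 35.6), E = S − 22.2·n = (70.8, -7.89). Then |PQ| = |Q − P| = 71.2.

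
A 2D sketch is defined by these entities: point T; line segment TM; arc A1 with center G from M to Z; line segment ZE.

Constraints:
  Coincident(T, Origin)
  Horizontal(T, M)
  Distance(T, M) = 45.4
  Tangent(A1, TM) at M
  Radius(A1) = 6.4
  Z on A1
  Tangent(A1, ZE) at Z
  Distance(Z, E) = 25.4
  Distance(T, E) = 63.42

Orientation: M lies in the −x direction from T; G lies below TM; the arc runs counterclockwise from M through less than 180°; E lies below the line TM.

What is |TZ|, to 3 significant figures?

52.0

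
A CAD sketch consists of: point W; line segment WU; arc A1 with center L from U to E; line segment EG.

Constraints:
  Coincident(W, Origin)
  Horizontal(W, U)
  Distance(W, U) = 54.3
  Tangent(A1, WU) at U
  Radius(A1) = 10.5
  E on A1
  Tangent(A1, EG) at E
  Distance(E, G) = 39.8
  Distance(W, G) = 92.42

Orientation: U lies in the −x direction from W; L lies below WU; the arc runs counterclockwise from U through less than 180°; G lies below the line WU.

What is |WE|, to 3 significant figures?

63.5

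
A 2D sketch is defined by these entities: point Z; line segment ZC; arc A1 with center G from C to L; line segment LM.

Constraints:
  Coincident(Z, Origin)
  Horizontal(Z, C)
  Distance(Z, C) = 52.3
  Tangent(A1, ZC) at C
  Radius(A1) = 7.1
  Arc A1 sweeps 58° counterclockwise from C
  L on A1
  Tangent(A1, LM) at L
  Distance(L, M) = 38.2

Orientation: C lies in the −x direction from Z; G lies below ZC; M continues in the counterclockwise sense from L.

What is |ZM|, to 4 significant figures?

86.31

Z is at the origin; Z and C share the same y with |ZC| = 52.3 and C on the −x side, so C = (-52.30, 0.000). A1 meets ZC tangentially, so GC is at right angles to ZC, so G = C + (0, -7.1) = (-52.30, -7.100). On A1, C sits at bearing 90° from G; a 58° counterclockwise sweep puts L at bearing 148°, so L = G + 7.1·(cos 148°, sin 148°) = (-58.32, -3.338). Since A1 is tangent to LM there, GL ⟂ LM, so LM runs along (−sin 148°, cos 148°); with |LM| = 38.2, M = (-78.56, -35.73). Then |ZM| = |M − Z| = 86.31.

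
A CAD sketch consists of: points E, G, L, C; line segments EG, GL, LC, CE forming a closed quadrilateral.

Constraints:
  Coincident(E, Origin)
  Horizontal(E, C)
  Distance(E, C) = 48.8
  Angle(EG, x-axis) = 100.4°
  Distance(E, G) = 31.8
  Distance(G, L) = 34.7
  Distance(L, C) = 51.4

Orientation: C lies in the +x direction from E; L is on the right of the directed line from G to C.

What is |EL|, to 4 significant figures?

4.114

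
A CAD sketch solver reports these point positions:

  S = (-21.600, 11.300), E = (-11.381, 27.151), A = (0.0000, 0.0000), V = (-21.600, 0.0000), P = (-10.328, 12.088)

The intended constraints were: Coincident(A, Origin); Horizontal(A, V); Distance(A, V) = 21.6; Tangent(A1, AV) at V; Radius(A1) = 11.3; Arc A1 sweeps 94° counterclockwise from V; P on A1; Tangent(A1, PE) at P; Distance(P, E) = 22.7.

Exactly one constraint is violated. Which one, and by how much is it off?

Distance(P, E) = 22.7 — off by 7.60.

A = (0.00, 0.00) ✓; A.y = 0.00, V.y = 0.00 ✓; |AV| = 21.60 ✓; ∠(SV, VA) = 90.00° ✓; |SV| = 11.30 ✓; bearing(S→P) − bearing(S→V) = 94.00° ✓; |SP| = 11.30 ✓; ∠(SP, PE) = 90.00° ✓; |PE| = 15.10 ✗.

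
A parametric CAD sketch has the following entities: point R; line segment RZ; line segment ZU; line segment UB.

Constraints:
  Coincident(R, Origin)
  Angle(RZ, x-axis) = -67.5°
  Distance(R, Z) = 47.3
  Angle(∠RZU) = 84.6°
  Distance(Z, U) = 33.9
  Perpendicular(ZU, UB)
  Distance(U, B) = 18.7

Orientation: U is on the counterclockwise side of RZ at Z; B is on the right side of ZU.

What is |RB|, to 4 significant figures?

72.08

R is at the origin; RZ runs at -67.5° with length 47.3, so Z = 47.3·(cos -67.5°, sin -67.5°) = (18.10, -43.70). ∠RZU = 84.6°, so ZU runs at -67.5° + (180° − 84.6°) = 27.90° from the x-axis; with |ZU| = 33.9, U = Z + 33.9·(cos 27.90°, sin 27.90°) = (48.06, -27.84). ZU ⟂ UB; with |UB| = 18.7 on the right of ZU, B = U + 18.7·(0.4679, -0.8838) = (56.81, -44.36). Then |RB| = |B − R| = 72.08.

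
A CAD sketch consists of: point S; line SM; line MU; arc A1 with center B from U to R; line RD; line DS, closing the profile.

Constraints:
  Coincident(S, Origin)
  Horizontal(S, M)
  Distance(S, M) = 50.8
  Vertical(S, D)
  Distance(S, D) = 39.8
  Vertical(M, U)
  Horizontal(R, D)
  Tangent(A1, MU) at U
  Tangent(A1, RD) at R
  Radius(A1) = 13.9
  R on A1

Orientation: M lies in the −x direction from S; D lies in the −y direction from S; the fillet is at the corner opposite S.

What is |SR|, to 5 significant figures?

54.274

S is at the origin; SM is horizontal with |SM| = 50.8 and M on the −x side, so M = (-50.800, 0.0000). S and D share the same x with |SD| = 39.8 and D on the −y side, so D = (0.0000, -39.800). The virtual corner opposite S is at (-50.800, -39.800). A1 meets MU tangentially, so BU is at right angles to MU and since A1 is tangent to RD there, BR ⟂ RD, with radius 13.9, so the center B sits 13.9 in from both sides at B = (-36.900, -25.900). That places the tangent points at U = (-50.800, -25.900) on MU and R = (-36.900, -39.800) on RD. Then |SR| = |R − S| = 54.274.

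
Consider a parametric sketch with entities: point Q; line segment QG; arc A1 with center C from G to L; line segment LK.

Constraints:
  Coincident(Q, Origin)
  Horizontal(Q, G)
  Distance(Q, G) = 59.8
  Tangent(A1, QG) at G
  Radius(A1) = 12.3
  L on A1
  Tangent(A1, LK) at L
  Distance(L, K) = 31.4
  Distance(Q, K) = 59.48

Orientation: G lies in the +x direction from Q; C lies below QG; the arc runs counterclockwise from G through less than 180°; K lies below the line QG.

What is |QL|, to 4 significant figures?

48.77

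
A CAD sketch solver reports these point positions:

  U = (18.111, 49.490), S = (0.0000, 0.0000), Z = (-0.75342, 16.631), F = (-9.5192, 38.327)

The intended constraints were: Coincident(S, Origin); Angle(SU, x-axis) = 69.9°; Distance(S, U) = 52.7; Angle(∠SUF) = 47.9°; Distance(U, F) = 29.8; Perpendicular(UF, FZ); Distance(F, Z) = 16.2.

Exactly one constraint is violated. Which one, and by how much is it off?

Distance(F, Z) = 16.2 — off by 7.20.

S = (0.00, 0.00) ✓; SU at 69.90° ✓; |SU| = 52.70 ✓; ∠SUF = 47.90° ✓; |UF| = 29.80 ✓; ∠(UF, FZ) = 90.00° ✓; |FZ| = 23.40 ✗.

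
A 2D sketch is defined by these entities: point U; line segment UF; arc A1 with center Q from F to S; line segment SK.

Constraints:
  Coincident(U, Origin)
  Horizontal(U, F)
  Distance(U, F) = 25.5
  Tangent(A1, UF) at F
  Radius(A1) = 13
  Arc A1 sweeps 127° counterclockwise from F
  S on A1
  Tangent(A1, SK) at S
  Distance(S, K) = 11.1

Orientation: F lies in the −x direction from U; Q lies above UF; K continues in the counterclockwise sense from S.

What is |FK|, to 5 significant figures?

29.918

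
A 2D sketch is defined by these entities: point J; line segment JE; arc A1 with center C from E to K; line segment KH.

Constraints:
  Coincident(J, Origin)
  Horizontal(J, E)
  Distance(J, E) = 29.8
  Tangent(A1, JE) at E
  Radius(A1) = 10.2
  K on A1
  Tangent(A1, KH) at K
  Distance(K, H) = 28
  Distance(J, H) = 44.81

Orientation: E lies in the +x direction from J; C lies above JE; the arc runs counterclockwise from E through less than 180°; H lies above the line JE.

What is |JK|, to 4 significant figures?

41.39

Checks: J.y = 0.00, E.y = 0.00 ✓; |CK| = 10.20 ✓; ∠(CK, KH) = 90.00° ✓; |KH| = 28.00 ✓; |JH| = 44.81 ✓.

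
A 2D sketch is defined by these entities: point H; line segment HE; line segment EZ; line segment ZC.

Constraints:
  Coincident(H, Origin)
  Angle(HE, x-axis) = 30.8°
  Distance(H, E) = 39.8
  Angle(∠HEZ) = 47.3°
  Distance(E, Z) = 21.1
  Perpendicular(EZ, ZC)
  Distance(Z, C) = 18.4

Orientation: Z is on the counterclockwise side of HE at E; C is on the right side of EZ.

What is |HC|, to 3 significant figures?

48.0

H is at the origin; HE runs at 30.8° with length 39.8, so E = 39.8·(cos 30.8°, sin 30.8°) = (34.2, 20.4). ∠HEZ = 47.3°, so EZ runs at 30.8° + (180° − 47.3°) = 164° from the x-axis; with |EZ| = 21.1, Z = E + 21.1·(cos 164°, sin 164°) = (14.0, 26.4). EZ ⟂ ZC; with |ZC| = 18.4 on the right of EZ, C = Z + 18.4·(0.284, 0.959) = (19.2, 44.0). Then |HC| = |C − H| = 48.0.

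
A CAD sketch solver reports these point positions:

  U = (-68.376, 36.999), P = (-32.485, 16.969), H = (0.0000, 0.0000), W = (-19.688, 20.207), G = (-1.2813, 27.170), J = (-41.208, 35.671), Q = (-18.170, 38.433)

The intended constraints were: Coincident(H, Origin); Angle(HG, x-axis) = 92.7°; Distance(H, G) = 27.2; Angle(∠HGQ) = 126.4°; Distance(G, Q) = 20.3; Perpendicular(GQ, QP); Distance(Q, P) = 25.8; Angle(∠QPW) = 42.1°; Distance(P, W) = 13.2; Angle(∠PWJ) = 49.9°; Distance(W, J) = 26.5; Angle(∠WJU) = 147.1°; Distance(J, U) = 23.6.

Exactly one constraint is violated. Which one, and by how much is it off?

Distance(J, U) = 23.6 — off by 3.60.

H = (0.00, 0.00) ✓; HG at 92.70° ✓; |HG| = 27.20 ✓; ∠HGQ = 126.4° ✓; |GQ| = 20.30 ✓; ∠(GQ, QP) = 90.00° ✓; |QP| = 25.80 ✓; ∠QPW = 42.10° ✓; |PW| = 13.20 ✓; ∠PWJ = 49.90° ✓; |WJ| = 26.50 ✓; ∠WJU = 147.1° ✓; |JU| = 27.20 ✗.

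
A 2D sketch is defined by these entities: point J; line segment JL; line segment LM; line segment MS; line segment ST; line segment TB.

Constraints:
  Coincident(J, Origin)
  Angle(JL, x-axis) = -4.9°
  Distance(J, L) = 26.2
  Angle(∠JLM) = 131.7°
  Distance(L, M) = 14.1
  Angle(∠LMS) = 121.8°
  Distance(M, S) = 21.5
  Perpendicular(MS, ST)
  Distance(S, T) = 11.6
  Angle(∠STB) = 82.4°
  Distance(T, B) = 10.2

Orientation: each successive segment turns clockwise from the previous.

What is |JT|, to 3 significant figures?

33.4

∠LMS = 121.8° gives MS at -111° from the x-axis; with |MS| = 21.5, S = (26.7, -33.5). The perpendicularity gives ST at right angles to MS, so ST runs at 159°; with |ST| = 11.6, T = (15.9, -29.3). Then |JT| = |T − J| = 33.4.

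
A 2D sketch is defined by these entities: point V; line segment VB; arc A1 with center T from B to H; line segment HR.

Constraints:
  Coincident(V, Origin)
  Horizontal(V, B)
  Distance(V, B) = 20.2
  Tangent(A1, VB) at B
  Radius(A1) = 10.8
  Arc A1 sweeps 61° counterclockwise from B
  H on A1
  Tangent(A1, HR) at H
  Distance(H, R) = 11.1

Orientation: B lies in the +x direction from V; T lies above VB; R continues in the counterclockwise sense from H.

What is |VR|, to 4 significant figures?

38.21

V is at the origin; VB is horizontal with |VB| = 20.2 and B on the +x side, so B = (20.20, 0.000). A1 meets VB tangentially, so TB is at right angles to VB, so T = B + (0, 10.8) = (20.20, 10.80). On A1, B sits at bearing -90° from T; a 61° counterclockwise sweep puts H at bearing -29°, so H = T + 10.8·(cos -29°, sin -29°) = (29.65, 5.564). Tangency of A1 to HR means the radius TH is perpendicular to HR, so HR runs along (−sin -29°, cos -29°); with |HR| = 11.1, R = (35.03, 15.27). Then |VR| = |R − V| = 38.21.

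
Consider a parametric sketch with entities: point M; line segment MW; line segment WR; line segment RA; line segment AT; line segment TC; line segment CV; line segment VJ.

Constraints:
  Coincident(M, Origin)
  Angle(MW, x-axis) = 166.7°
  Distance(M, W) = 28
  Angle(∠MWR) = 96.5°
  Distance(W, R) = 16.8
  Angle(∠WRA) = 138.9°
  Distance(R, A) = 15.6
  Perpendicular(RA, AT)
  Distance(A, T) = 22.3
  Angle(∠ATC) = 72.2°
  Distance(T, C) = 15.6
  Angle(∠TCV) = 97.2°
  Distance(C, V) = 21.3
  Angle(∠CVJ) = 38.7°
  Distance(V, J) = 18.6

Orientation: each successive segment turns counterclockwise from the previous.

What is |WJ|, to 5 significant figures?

26.159

M is at the origin; MW runs at 166.7° with length 28.0, so W = (-27.249, 6.4414). ∠MWR = 96.5° gives WR at -109.80° from the x-axis; with |WR| = 16.8, R = (-32.940, -9.3654). ∠WRA = 138.9° gives RA at -68.700° from the x-axis; with |RA| = 15.6, A = (-27.273, -23.900). RA is perpendicular to AT, so AT runs at 21.300°; with |AT| = 22.3, T = (-6.4964, -15.799). ∠ATC = 72.2° gives TC at 129.10° from the x-axis; with |TC| = 15.6, C = (-16.335, -3.6930). ∠TCV = 97.2° gives CV at -148.10° from the x-axis; with |CV| = 21.3, V = (-34.418, -14.949). ∠CVJ = 38.7° gives VJ at -6.8000° from the x-axis; with |VJ| = 18.6, J = (-15.949, -17.151). Then |WJ| = |J − W| = 26.159.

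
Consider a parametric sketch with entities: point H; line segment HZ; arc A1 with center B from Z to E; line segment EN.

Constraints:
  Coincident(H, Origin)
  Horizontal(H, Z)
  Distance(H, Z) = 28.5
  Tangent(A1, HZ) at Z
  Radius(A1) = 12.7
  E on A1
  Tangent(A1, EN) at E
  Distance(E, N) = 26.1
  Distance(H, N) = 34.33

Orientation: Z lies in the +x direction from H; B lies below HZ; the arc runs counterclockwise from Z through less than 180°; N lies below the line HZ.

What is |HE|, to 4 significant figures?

18.59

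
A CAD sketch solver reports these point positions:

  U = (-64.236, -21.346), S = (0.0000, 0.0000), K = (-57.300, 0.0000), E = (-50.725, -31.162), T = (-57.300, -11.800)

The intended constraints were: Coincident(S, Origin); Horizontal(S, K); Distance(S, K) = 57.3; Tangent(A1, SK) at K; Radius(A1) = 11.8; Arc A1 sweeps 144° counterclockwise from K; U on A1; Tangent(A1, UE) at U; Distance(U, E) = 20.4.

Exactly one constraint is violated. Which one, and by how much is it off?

Distance(U, E) = 20.4 — off by 3.70.

S = (0.00, 0.00) ✓; S.y = 0.00, K.y = 0.00 ✓; |SK| = 57.30 ✓; ∠(TK, KS) = 90.00° ✓; |TK| = 11.80 ✓; bearing(T→U) − bearing(T→K) = 144.0° ✓; |TU| = 11.80 ✓; ∠(TU, UE) = 90.00° ✓; |UE| = 16.70 ✗.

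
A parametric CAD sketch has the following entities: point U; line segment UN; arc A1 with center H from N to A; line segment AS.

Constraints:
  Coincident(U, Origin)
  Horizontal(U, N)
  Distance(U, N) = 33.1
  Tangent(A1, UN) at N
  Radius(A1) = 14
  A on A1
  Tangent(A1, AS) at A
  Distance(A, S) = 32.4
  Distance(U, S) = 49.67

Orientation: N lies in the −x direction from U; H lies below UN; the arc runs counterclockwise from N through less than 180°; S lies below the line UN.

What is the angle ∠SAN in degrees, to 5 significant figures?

111.06°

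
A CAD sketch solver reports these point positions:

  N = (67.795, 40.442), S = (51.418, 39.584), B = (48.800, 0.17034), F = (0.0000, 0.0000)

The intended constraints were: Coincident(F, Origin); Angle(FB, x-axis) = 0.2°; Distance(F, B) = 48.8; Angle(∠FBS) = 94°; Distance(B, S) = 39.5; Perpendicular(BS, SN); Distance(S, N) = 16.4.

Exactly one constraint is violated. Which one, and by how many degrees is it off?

Perpendicular(BS, SN) — off by 6.80°.

F = (0.00, 0.00) ✓; FB at 0.2000° ✓; |FB| = 48.80 ✓; ∠FBS = 94.00° ✓; |BS| = 39.50 ✓; ∠(BS, SN) = 83.20° ✗; |SN| = 16.40 ✓.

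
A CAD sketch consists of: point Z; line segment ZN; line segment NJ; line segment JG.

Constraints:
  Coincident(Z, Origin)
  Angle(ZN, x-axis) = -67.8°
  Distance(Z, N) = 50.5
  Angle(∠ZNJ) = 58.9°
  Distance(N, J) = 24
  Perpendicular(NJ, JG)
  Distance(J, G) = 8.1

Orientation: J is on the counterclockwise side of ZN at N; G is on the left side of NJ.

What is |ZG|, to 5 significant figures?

35.203

Z is at the origin; ZN runs at -67.8° with length 50.5, so N = 50.5·(cos -67.8°, sin -67.8°) = (19.081, -46.756). ∠ZNJ = 58.9°, so NJ runs at -67.8° + (180° − 58.9°) = 53.300° from the x-axis; with |NJ| = 24.0, J = N + 24.0·(cos 53.300°, sin 53.300°) = (33.424, -27.514). The perpendicularity gives JG at right angles to NJ; with |JG| = 8.1 on the left of NJ, G = J + 8.1·(-0.80178, 0.59763) = (26.930, -22.673). Then |ZG| = |G − Z| = 35.203.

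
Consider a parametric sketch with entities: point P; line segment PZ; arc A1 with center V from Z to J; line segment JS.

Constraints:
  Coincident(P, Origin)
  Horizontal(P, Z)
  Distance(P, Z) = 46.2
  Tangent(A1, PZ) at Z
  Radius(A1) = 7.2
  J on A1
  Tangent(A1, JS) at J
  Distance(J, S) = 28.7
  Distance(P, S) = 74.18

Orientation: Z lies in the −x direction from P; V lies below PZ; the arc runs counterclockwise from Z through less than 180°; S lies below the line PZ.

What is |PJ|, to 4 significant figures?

51.87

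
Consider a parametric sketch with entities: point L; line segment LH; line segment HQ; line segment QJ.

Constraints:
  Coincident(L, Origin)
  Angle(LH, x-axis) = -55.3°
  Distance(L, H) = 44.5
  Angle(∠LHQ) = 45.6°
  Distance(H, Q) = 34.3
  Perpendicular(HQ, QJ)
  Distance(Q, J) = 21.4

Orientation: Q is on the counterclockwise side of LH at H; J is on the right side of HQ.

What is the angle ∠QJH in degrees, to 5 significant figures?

58.040°

L is at the origin; LH runs at -55.3° with length 44.5, so H = 44.5·(cos -55.3°, sin -55.3°) = (25.333, -36.585). ∠LHQ = 45.6°, so HQ runs at -55.3° + (180° − 45.6°) = 79.100° from the x-axis; with |HQ| = 34.3, Q = H + 34.3·(cos 79.100°, sin 79.100°) = (31.819, -2.9042). HQ is perpendicular to QJ; with |QJ| = 21.4 on the right of HQ, J = Q + 21.4·(0.98196, -0.18910) = (52.833, -6.9509). Then cos ∠QJH = JQ·JH / (|JQ||JH|), giving 58.040°.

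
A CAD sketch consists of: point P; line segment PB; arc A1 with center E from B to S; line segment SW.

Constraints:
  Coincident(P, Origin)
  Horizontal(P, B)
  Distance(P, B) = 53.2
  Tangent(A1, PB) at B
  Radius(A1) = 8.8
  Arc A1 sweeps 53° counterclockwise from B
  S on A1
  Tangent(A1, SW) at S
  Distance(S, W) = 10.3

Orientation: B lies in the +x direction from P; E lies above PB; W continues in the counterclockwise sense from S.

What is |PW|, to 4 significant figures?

67.45

P is at the origin; PB is horizontal with |PB| = 53.2 and B on the +x side, so B = (53.20, 0.000). Tangency of A1 to PB means the radius EB is perpendicular to PB, so E = B + (0, 8.8) = (53.20, 8.800). On A1, B sits at bearing -90° from E; a 53° counterclockwise sweep puts S at bearing -37°, so S = E + 8.8·(cos -37°, sin -37°) = (60.23, 3.504). The tangent condition forces ES to be normal to SW, so SW runs along (−sin -37°, cos -37°); with |SW| = 10.3, W = (66.43, 11.73). Then |PW| = |W − P| = 67.45.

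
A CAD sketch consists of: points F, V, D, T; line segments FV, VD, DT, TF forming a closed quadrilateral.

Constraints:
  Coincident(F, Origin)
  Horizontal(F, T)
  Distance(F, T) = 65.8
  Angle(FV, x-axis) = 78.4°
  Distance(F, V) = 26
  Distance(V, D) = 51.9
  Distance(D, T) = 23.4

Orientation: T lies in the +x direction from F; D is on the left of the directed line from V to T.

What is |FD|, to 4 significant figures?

60.97

F is at the origin; FT is horizontal with |FT| = 65.8 and T in +x, so T = (65.8, 0). FV runs at 78.4° with |FV| = 26.0, so V = (5.228, 25.47). D is determined by |VD| = 51.9 and |DT| = 23.4 together: it lies at the intersection of circle(V, 51.9) and circle(T, 23.4). With |VT| = 65.71, the foot of the radical line on VT is 49.18 from V and the perpendicular offset is √(51.9² − 49.18²) = 16.57. Taking the left-of-VT solution: D = (56.99, 21.68).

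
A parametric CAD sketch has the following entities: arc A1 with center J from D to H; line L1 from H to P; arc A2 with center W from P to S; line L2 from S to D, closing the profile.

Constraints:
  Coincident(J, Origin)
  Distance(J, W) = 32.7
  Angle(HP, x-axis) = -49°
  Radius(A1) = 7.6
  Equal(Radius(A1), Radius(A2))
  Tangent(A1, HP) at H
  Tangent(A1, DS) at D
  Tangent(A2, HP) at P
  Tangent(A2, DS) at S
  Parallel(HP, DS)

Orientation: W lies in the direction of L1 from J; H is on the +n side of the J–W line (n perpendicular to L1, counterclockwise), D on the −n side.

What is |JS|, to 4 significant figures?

33.57

Tangency of A1 to both parallel lines with radius 7.6 puts H and D at J ± 7.6·n: H = (5.736, 4.986), D = (-5.736, -4.986). Equal radii place P and S the same way about W: P = W + 7.6·n = (27.19, -19.69), S = W − 7.6·n = (15.72, -29.67). Then |JS| = |S − J| = 33.57.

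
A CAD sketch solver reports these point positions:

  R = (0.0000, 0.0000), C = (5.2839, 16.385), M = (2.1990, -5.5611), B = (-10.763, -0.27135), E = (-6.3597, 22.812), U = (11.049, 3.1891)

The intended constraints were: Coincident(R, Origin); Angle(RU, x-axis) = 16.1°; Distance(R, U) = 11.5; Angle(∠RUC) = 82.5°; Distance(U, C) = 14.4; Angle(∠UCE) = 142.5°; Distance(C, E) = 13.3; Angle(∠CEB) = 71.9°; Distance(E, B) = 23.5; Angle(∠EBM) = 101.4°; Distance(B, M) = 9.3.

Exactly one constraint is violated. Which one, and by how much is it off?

Distance(B, M) = 9.3 — off by 4.70.

R = (0.00, 0.00) ✓; RU at 16.10° ✓; |RU| = 11.50 ✓; ∠RUC = 82.50° ✓; |UC| = 14.40 ✓; ∠UCE = 142.5° ✓; |CE| = 13.30 ✓; ∠CEB = 71.90° ✓; |EB| = 23.50 ✓; ∠EBM = 101.4° ✓; |BM| = 14.00 ✗.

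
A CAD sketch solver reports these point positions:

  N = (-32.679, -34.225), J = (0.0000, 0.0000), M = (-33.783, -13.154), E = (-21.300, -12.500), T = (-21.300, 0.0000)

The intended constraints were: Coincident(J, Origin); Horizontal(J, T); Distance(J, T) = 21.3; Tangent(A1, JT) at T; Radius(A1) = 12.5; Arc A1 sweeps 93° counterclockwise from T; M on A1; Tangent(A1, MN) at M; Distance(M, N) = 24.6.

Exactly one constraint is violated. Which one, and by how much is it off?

Distance(M, N) = 24.6 — off by 3.50.

J = (0.00, 0.00) ✓; J.y = 0.00, T.y = 0.00 ✓; |JT| = 21.30 ✓; ∠(ET, TJ) = 90.00° ✓; |ET| = 12.50 ✓; bearing(E→M) − bearing(E→T) = 93.00° ✓; |EM| = 12.50 ✓; ∠(EM, MN) = 90.00° ✓; |MN| = 21.10 ✗.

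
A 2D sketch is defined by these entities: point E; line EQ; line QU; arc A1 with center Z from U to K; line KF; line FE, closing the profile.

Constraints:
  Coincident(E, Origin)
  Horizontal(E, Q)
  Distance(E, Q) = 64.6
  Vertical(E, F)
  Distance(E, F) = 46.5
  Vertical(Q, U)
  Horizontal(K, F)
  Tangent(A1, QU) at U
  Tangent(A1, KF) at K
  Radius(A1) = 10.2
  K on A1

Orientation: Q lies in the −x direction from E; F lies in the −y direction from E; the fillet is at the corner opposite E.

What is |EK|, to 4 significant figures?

71.57

E is at the origin; E and Q share the same y with |EQ| = 64.6 and Q on the −x side, so Q = (-64.60, 0.000). EF is vertical with |EF| = 46.5 and F on the −y side, so F = (0.000, -46.50). The virtual corner opposite E is at (-64.60, -46.50). The tangent condition forces ZU to be normal to QU and tangency of A1 to KF means the radius ZK is perpendicular to KF, with radius 10.2, so the center Z sits 10.2 in from both sides at Z = (-54.40, -36.30). That places the tangent points at U = (-64.60, -36.30) on QU and K = (-54.40, -46.50) on KF. Then |EK| = |K − E| = 71.57.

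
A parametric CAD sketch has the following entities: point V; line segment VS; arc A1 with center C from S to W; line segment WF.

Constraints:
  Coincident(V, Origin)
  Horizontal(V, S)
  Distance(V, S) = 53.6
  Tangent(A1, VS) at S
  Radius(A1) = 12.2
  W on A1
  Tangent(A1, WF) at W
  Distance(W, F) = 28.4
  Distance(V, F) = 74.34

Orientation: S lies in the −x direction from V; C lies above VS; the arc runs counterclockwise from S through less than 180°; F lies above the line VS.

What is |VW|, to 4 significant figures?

48.12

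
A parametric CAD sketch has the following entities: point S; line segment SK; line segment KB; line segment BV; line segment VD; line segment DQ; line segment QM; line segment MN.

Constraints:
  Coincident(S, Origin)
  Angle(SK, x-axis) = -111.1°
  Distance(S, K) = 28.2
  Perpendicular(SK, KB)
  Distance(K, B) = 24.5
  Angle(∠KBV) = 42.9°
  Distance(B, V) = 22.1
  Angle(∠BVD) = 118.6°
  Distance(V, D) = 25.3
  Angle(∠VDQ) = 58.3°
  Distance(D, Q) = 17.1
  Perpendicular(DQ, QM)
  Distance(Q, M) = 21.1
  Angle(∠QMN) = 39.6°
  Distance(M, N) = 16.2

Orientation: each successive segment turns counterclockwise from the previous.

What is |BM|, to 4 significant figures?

18.28

S is at the origin; SK runs at -111.1° with length 28.2, so K = (-10.15, -26.31). SK is perpendicular to KB, so KB runs at -21.10°; with |KB| = 24.5, B = (12.71, -35.13). ∠KBV = 42.9° gives BV at 116.0° from the x-axis; with |BV| = 22.1, V = (3.017, -15.27). ∠BVD = 118.6° gives VD at 177.4° from the x-axis; with |VD| = 25.3, D = (-22.26, -14.12). ∠VDQ = 58.3° gives DQ at -60.90° from the x-axis; with |DQ| = 17.1, Q = (-13.94, -29.06). DQ ⟂ QM, so QM runs at 29.10°; with |QM| = 21.1, M = (4.496, -18.80). Then |BM| = |M − B| = 18.28.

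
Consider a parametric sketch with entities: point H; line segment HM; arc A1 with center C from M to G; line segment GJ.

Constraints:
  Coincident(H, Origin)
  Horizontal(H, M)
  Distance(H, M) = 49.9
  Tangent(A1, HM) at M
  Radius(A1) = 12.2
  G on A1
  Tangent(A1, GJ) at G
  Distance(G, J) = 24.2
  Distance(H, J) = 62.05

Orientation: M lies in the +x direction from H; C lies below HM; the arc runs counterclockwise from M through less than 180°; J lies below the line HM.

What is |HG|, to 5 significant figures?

42.209

Checks: |CG| = 12.20 ✓; ∠(CG, GJ) = 90.00° ✓; |GJ| = 24.20 ✓; |HJ| = 62.05 ✓.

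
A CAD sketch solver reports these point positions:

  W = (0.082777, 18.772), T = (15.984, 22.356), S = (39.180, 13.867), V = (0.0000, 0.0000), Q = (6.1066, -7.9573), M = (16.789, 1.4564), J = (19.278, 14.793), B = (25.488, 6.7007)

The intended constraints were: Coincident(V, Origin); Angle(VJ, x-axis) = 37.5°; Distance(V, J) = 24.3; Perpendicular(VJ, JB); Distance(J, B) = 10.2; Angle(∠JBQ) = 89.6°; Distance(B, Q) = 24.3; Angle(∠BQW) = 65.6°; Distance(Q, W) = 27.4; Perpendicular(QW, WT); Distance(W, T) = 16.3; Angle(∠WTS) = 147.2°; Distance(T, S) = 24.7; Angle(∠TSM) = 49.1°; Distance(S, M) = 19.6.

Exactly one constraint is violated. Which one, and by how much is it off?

Distance(S, M) = 19.6 — off by 6.00.

V = (0.00, 0.00) ✓; VJ at 37.50° ✓; |VJ| = 24.30 ✓; ∠(VJ, JB) = 90.00° ✓; |JB| = 10.20 ✓; ∠JBQ = 89.60° ✓; |BQ| = 24.30 ✓; ∠BQW = 65.60° ✓; |QW| = 27.40 ✓; ∠(QW, WT) = 90.00° ✓; |WT| = 16.30 ✓; ∠WTS = 147.2° ✓; |TS| = 24.70 ✓; ∠TSM = 49.10° ✓; |SM| = 25.60 ✗.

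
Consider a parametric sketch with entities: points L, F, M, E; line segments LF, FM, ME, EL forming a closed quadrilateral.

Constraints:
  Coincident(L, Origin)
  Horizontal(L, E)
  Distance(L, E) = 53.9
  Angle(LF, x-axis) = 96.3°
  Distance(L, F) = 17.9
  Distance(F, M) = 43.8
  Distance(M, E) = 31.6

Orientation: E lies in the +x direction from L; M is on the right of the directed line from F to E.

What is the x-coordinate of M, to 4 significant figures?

26.41

Checks: |FM| = 43.80 ✓; |ME| = 31.60 ✓.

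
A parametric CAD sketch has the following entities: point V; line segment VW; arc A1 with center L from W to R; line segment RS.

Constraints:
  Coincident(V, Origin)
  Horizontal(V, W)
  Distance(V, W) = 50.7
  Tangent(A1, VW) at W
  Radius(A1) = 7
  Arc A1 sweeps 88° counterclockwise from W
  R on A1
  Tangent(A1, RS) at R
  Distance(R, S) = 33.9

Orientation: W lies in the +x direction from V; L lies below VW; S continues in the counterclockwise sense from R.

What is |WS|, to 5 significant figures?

41.450

V is at the origin; VW is horizontal with |VW| = 50.7 and W on the +x side, so W = (50.700, 0.0000). Tangency of A1 to VW means the radius LW is perpendicular to VW, so L = W + (0, -7) = (50.700, -7.0000). On A1, W sits at bearing 90° from L; an 88° counterclockwise sweep puts R at bearing 178°, so R = L + 7.0·(cos 178°, sin 178°) = (43.704, -6.7557). A1 meets RS tangentially, so LR is at right angles to RS, so RS runs along (−sin 178°, cos 178°); with |RS| = 33.9, S = (42.521, -40.635). Then |WS| = |S − W| = 41.450.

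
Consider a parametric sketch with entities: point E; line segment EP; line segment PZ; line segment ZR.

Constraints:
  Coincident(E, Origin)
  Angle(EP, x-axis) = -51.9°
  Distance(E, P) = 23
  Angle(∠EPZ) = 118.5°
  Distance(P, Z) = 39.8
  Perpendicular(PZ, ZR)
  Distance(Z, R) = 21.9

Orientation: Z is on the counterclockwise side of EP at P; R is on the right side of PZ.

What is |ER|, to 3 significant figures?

66.0

E is at the origin; EP runs at -51.9° with length 23.0, so P = 23.0·(cos -51.9°, sin -51.9°) = (14.2, -18.1). ∠EPZ = 118.5°, so PZ runs at -51.9° + (180° − 118.5°) = 9.60° from the x-axis; with |PZ| = 39.8, Z = P + 39.8·(cos 9.60°, sin 9.60°) = (53.4, -11.5). PZ is perpendicular to ZR; with |ZR| = 21.9 on the right of PZ, R = Z + 21.9·(0.167, -0.986) = (57.1, -33.1). Then |ER| = |R − E| = 66.0.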